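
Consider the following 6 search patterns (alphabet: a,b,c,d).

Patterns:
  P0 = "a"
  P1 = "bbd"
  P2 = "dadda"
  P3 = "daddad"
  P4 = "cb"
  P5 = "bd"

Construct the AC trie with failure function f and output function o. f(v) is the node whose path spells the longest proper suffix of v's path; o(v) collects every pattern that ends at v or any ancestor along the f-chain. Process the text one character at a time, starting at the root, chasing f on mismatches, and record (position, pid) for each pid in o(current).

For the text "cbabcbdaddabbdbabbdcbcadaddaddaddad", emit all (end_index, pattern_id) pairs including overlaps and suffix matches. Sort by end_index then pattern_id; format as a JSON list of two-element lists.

Build automaton:
Trie (insert patterns):
  0='ε' goto a→1 b→2 c→11 d→5
  1='a' goto ·  ←P0
  2='b' goto b→3 d→13
  3='bb' goto d→4
  4='bbd' goto ·  ←P1
  5='d' goto a→6
  6='da' goto d→7
  7='dad' goto d→8
  8='dadd' goto a→9
  9='dadda' goto d→10  ←P2
  10='daddad' goto ·  ←P3
  11='c' goto b→12
  12='cb' goto ·  ←P4
  13='bd' goto ·  ←P5

Failure links (BFS by depth):
  n1('a'): parent n0 fail=0; on 'a' 0 → fail=0;  out {0}∪∅={0}
  n2('b'): parent n0 fail=0; on 'b' 0 → fail=0;  out ∅∪∅=∅
  n5('d'): parent n0 fail=0; on 'd' 0 → fail=0;  out ∅∪∅=∅
  n11('c'): parent n0 fail=0; on 'c' 0 → fail=0;  out ∅∪∅=∅
  n3('bb'): parent n2 fail=0; on 'b' 0 → fail=2;  out ∅∪∅=∅
  n6('da'): parent n5 fail=0; on 'a' 0 → fail=1;  out ∅∪{0}={0}
  n12('cb'): parent n11 fail=0; on 'b' 0 → fail=2;  out {4}∪∅={4}
  n13('bd'): parent n2 fail=0; on 'd' 0 → fail=5;  out {5}∪∅={5}
  n4('bbd'): parent n3 fail=2; on 'd' 2 → fail=13;  out {1}∪{5}={1,5}
  n7('dad'): parent n6 fail=1; on 'd' 1→0 → fail=5;  out ∅∪∅=∅
  n8('dadd'): parent n7 fail=5; on 'd' 5→0 → fail=5;  out ∅∪∅=∅
  n9('dadda'): parent n8 fail=5; on 'a' 5 → fail=6;  out {2}∪{0}={0,2}
  n10('daddad'): parent n9 fail=6; on 'd' 6 → fail=7;  out {3}∪∅={3}

Scan:
pos 0 'c': at 11
pos 1 'b': at 12  ** P4@[0:1]
pos 2 'a': at 1 (via fail)  ** P0@[2:2]
pos 3 'b': at 2 (via fail)
pos 4 'c': at 11 (via fail)
pos 5 'b': at 12  ** P4@[4:5]
pos 6 'd': at 13 (via fail)  ** P5@[5:6]
pos 7 'a': at 6 (via fail)  ** P0@[7:7]
pos 8 'd': at 7
pos 9 'd': at 8
pos 10 'a': at 9  ** P0@[10:10],P2@[6:10]
pos 11 'b': at 2 (via fail)
pos 12 'b': at 3
pos 13 'd': at 4  ** P1@[11:13],P5@[12:13]
pos 14 'b': at 2 (via fail)
pos 15 'a': at 1 (via fail)  ** P0@[15:15]
pos 16 'b': at 2 (via fail)
pos 17 'b': at 3
pos 18 'd': at 4  ** P1@[16:18],P5@[17:18]
pos 19 'c': at 11 (via fail)
pos 20 'b': at 12  ** P4@[19:20]
pos 21 'c': at 11 (via fail)
pos 22 'a': at 1 (via fail)  ** P0@[22:22]
pos 23 'd': at 5 (via fail)
pos 24 'a': at 6  ** P0@[24:24]
pos 25 'd': at 7
pos 26 'd': at 8
pos 27 'a': at 9  ** P0@[27:27],P2@[23:27]
pos 28 'd': at 10  ** P3@[23:28]
pos 29 'd': at 8 (via fail)
pos 30 'a': at 9  ** P0@[30:30],P2@[26:30]
pos 31 'd': at 10  ** P3@[26:31]
pos 32 'd': at 8 (via fail)
pos 33 'a': at 9  ** P0@[33:33],P2@[29:33]
pos 34 'd': at 10  ** P3@[29:34]

Matches: [[1,4],[2,0],[5,4],[6,5],[7,0],[10,0],[10,2],[13,1],[13,5],[15,0],[18,1],[18,5],[20,4],[22,0],[24,0],[27,0],[27,2],[28,3],[30,0],[30,2],[31,3],[33,0],[33,2],[34,3]]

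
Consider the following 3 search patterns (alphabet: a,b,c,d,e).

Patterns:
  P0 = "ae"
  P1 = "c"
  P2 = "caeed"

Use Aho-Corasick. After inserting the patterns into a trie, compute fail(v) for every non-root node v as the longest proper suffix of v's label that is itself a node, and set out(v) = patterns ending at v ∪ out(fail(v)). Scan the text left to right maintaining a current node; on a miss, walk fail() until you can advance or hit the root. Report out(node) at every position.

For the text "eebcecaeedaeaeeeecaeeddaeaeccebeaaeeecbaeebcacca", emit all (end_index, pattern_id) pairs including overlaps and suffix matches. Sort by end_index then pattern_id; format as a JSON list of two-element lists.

Construct AC machine:
Trie (insert patterns):
  0='ε' goto a→1 c→3
  1='a' goto e→2
  2='ae' goto ·  ←P0
  3='c' goto a→4  ←P1
  4='ca' goto e→5
  5='cae' goto e→6
  6='caee' goto d→7
  7='caeed' goto ·  ←P2

Failure links (BFS by depth):
  fail(1) 'a': from fail(0)=0 chase 'a': 0 ⇒ 0;  out=∅∪out(0)=∅
  fail(3) 'c': from fail(0)=0 chase 'c': 0 ⇒ 0;  out={1}∪out(0)={1}
  fail(2) 'ae': from fail(1)=0 chase 'e': 0 ⇒ 0;  out={0}∪out(0)={0}
  fail(4) 'ca': from fail(3)=0 chase 'a': 0 ⇒ 1;  out=∅∪out(1)=∅
  fail(5) 'cae': from fail(4)=1 chase 'e': 1 ⇒ 2;  out=∅∪out(2)={0}
  fail(6) 'caee': from fail(5)=2 chase 'e': 2→0 ⇒ 0;  out=∅∪out(0)=∅
  fail(7) 'caeed': from fail(6)=0 chase 'd': 0 ⇒ 0;  out={2}∪out(0)={2}

Scan:
[0] read 'e'  n0⇒n0
[1] read 'e'  n0⇒n0
[2] read 'b'  n0⇒n0
[3] read 'c'  n0⇒n3  → match P1@[3:3]
[4] read 'e'  n3⇒n0 ·f
[5] read 'c'  n0⇒n3  → match P1@[5:5]
[6] read 'a'  n3⇒n4
[7] read 'e'  n4⇒n5  → match P0@[6:7]
[8] read 'e'  n5⇒n6
[9] read 'd'  n6⇒n7  → match P2@[5:9]
[10] read 'a'  n7⇒n1 ·f
[11] read 'e'  n1⇒n2  → match P0@[10:11]
[12] read 'a'  n2⇒n1 ·f
[13] read 'e'  n1⇒n2  → match P0@[12:13]
[14] read 'e'  n2⇒n0 ·f
[15] read 'e'  n0⇒n0
[16] read 'e'  n0⇒n0
[17] read 'c'  n0⇒n3  → match P1@[17:17]
[18] read 'a'  n3⇒n4
[19] read 'e'  n4⇒n5  → match P0@[18:19]
[20] read 'e'  n5⇒n6
[21] read 'd'  n6⇒n7  → match P2@[17:21]
[22] read 'd'  n7⇒n0 ·f
[23] read 'a'  n0⇒n1
[24] read 'e'  n1⇒n2  → match P0@[23:24]
[25] read 'a'  n2⇒n1 ·f
[26] read 'e'  n1⇒n2  → match P0@[25:26]
[27] read 'c'  n2⇒n3 ·f  → match P1@[27:27]
[28] read 'c'  n3⇒n3 ·f  → match P1@[28:28]
[29] read 'e'  n3⇒n0 ·f
[30] read 'b'  n0⇒n0
[31] read 'e'  n0⇒n0
[32] read 'a'  n0⇒n1
[33] read 'a'  n1⇒n1 ·f
[34] read 'e'  n1⇒n2  → match P0@[33:34]
[35] read 'e'  n2⇒n0 ·f
[36] read 'e'  n0⇒n0
[37] read 'c'  n0⇒n3  → match P1@[37:37]
[38] read 'b'  n3⇒n0 ·f
[39] read 'a'  n0⇒n1
[40] read 'e'  n1⇒n2  → match P0@[39:40]
[41] read 'e'  n2⇒n0 ·f
[42] read 'b'  n0⇒n0
[43] read 'c'  n0⇒n3  → match P1@[43:43]
[44] read 'a'  n3⇒n4
[45] read 'c'  n4⇒n3 ·f  → match P1@[45:45]
[46] read 'c'  n3⇒n3 ·f  → match P1@[46:46]
[47] read 'a'  n3⇒n4

Matches: [[3,1],[5,1],[7,0],[9,2],[11,0],[13,0],[17,1],[19,0],[21,2],[24,0],[26,0],[27,1],[28,1],[34,0],[37,1],[40,0],[43,1],[45,1],[46,1]]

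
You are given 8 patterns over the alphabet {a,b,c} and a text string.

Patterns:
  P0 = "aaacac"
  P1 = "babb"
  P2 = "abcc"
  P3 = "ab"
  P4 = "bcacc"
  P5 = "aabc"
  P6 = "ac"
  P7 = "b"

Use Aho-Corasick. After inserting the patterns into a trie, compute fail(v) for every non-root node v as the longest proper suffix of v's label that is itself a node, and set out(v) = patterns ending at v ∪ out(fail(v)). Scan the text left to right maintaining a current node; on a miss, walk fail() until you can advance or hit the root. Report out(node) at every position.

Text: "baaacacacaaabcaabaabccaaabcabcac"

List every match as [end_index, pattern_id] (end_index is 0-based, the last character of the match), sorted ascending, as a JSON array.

Build automaton:
Trie (insert patterns):
  n0 'ε': a→1 b→7
  n1 'a': a→2 b→11 c→20
  n2 'aa': a→3 b→18
  n3 'aaa': c→4
  n4 'aaac': a→5
  n5 'aaaca': c→6
  n6 'aaacac': ·  [P0 ends]
  n7 'b': a→8 c→14  [P7 ends]
  n8 'ba': b→9
  n9 'bab': b→10
  n10 'babb': ·  [P1 ends]
  n11 'ab': c→12  [P3 ends]
  n12 'abc': c→13
  n13 'abcc': ·  [P2 ends]
  n14 'bc': a→15
  n15 'bca': c→16
  n16 'bcac': c→17
  n17 'bcacc': ·  [P4 ends]
  n18 'aab': c→19
  n19 'aabc': ·  [P5 ends]
  n20 'ac': ·  [P6 ends]

Failure links (BFS by depth):
  n1('a'): parent n0 fail=0; on 'a' 0 → fail=0;  out ∅∪∅=∅
  n7('b'): parent n0 fail=0; on 'b' 0 → fail=0;  out {7}∪∅={7}
  n2('aa'): parent n1 fail=0; on 'a' 0 → fail=1;  out ∅∪∅=∅
  n8('ba'): parent n7 fail=0; on 'a' 0 → fail=1;  out ∅∪∅=∅
  n11('ab'): parent n1 fail=0; on 'b' 0 → fail=7;  out {3}∪{7}={3,7}
  n14('bc'): parent n7 fail=0; on 'c' 0 → fail=0;  out ∅∪∅=∅
  n20('ac'): parent n1 fail=0; on 'c' 0 → fail=0;  out {6}∪∅={6}
  n3('aaa'): parent n2 fail=1; on 'a' 1 → fail=2;  out ∅∪∅=∅
  n9('bab'): parent n8 fail=1; on 'b' 1 → fail=11;  out ∅∪{3,7}={3,7}
  n12('abc'): parent n11 fail=7; on 'c' 7 → fail=14;  out ∅∪∅=∅
  n15('bca'): parent n14 fail=0; on 'a' 0 → fail=1;  out ∅∪∅=∅
  n18('aab'): parent n2 fail=1; on 'b' 1 → fail=11;  out ∅∪{3,7}={3,7}
  n4('aaac'): parent n3 fail=2; on 'c' 2→1 → fail=20;  out ∅∪{6}={6}
  n10('babb'): parent n9 fail=11; on 'b' 11→7→0 → fail=7;  out {1}∪{7}={1,7}
  n13('abcc'): parent n12 fail=14; on 'c' 14→0 → fail=0;  out {2}∪∅={2}
  n16('bcac'): parent n15 fail=1; on 'c' 1 → fail=20;  out ∅∪{6}={6}
  n19('aabc'): parent n18 fail=11; on 'c' 11 → fail=12;  out {5}∪∅={5}
  n5('aaaca'): parent n4 fail=20; on 'a' 20→0 → fail=1;  out ∅∪∅=∅
  n17('bcacc'): parent n16 fail=20; on 'c' 20→0 → fail=0;  out {4}∪∅={4}
  n6('aaacac'): parent n5 fail=1; on 'c' 1 → fail=20;  out {0}∪{6}={0,6}

Scan:
pos 0 'b': at 7  emit P7@[0:0]
pos 1 'a': at 8
pos 2 'a': at 2 ·f
pos 3 'a': at 3
pos 4 'c': at 4  emit P6@[3:4]
pos 5 'a': at 5
pos 6 'c': at 6  emit P0@[1:6],P6@[5:6]
pos 7 'a': at 1 ·f
pos 8 'c': at 20  emit P6@[7:8]
pos 9 'a': at 1 ·f
pos 10 'a': at 2
pos 11 'a': at 3
pos 12 'b': at 18 ·f  emit P3@[11:12],P7@[12:12]
pos 13 'c': at 19  emit P5@[10:13]
pos 14 'a': at 15 ·f
pos 15 'a': at 2 ·f
pos 16 'b': at 18  emit P3@[15:16],P7@[16:16]
pos 17 'a': at 8 ·f
pos 18 'a': at 2 ·f
pos 19 'b': at 18  emit P3@[18:19],P7@[19:19]
pos 20 'c': at 19  emit P5@[17:20]
pos 21 'c': at 13 ·f  emit P2@[18:21]
pos 22 'a': at 1 ·f
pos 23 'a': at 2
pos 24 'a': at 3
pos 25 'b': at 18 ·f  emit P3@[24:25],P7@[25:25]
pos 26 'c': at 19  emit P5@[23:26]
pos 27 'a': at 15 ·f
pos 28 'b': at 11 ·f  emit P3@[27:28],P7@[28:28]
pos 29 'c': at 12
pos 30 'a': at 15 ·f
pos 31 'c': at 16  emit P6@[30:31]

Result: [[0,7],[4,6],[6,0],[6,6],[8,6],[12,3],[12,7],[13,5],[16,3],[16,7],[19,3],[19,7],[20,5],[21,2],[25,3],[25,7],[26,5],[28,3],[28,7],[31,6]]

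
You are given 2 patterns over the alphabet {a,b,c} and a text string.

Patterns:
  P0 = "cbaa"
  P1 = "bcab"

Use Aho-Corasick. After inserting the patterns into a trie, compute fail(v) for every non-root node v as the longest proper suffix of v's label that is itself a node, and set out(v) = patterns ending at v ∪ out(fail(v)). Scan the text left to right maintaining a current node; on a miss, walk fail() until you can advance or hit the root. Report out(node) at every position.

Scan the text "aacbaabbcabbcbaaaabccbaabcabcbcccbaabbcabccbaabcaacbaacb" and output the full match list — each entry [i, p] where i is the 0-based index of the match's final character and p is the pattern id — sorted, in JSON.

Build automaton:
Trie (insert patterns):
  n0 'ε': b→5 c→1
  n1 'c': b→2
  n2 'cb': a→3
  n3 'cba': a→4
  n4 'cbaa': ·  [P0 ends]
  n5 'b': c→6
  n6 'bc': a→7
  n7 'bca': b→8
  n8 'bcab': ·  [P1 ends]

Failure links (BFS by depth):
  n1('c'): parent n0 fail=0; on 'c' 0 → fail=0;  out ∅∪∅=∅
  n5('b'): parent n0 fail=0; on 'b' 0 → fail=0;  out ∅∪∅=∅
  n2('cb'): parent n1 fail=0; on 'b' 0 → fail=5;  out ∅∪∅=∅
  n6('bc'): parent n5 fail=0; on 'c' 0 → fail=1;  out ∅∪∅=∅
  n3('cba'): parent n2 fail=5; on 'a' 5→0 → fail=0;  out ∅∪∅=∅
  n7('bca'): parent n6 fail=1; on 'a' 1→0 → fail=0;  out ∅∪∅=∅
  n4('cbaa'): parent n3 fail=0; on 'a' 0 → fail=0;  out {0}∪∅={0}
  n8('bcab'): parent n7 fail=0; on 'b' 0 → fail=5;  out {1}∪∅={1}

Run:
[0] read 'a'  n0⇒n0
[1] read 'a'  n0⇒n0
[2] read 'c'  n0⇒n1
[3] read 'b'  n1⇒n2
[4] read 'a'  n2⇒n3
[5] read 'a'  n3⇒n4  ** P0@[2:5]
[6] read 'b'  n4⇒n5 (fail-walked)
[7] read 'b'  n5⇒n5 (fail-walked)
[8] read 'c'  n5⇒n6
[9] read 'a'  n6⇒n7
[10] read 'b'  n7⇒n8  ** P1@[7:10]
[11] read 'b'  n8⇒n5 (fail-walked)
[12] read 'c'  n5⇒n6
[13] read 'b'  n6⇒n2 (fail-walked)
[14] read 'a'  n2⇒n3
[15] read 'a'  n3⇒n4  ** P0@[12:15]
[16] read 'a'  n4⇒n0 (fail-walked)
[17] read 'a'  n0⇒n0
[18] read 'b'  n0⇒n5
[19] read 'c'  n5⇒n6
[20] read 'c'  n6⇒n1 (fail-walked)
[21] read 'b'  n1⇒n2
[22] read 'a'  n2⇒n3
[23] read 'a'  n3⇒n4  ** P0@[20:23]
[24] read 'b'  n4⇒n5 (fail-walked)
[25] read 'c'  n5⇒n6
[26] read 'a'  n6⇒n7
[27] read 'b'  n7⇒n8  ** P1@[24:27]
[28] read 'c'  n8⇒n6 (fail-walked)
[29] read 'b'  n6⇒n2 (fail-walked)
[30] read 'c'  n2⇒n6 (fail-walked)
[31] read 'c'  n6⇒n1 (fail-walked)
[32] read 'c'  n1⇒n1 (fail-walked)
[33] read 'b'  n1⇒n2
[34] read 'a'  n2⇒n3
[35] read 'a'  n3⇒n4  ** P0@[32:35]
[36] read 'b'  n4⇒n5 (fail-walked)
[37] read 'b'  n5⇒n5 (fail-walked)
[38] read 'c'  n5⇒n6
[39] read 'a'  n6⇒n7
[40] read 'b'  n7⇒n8  ** P1@[37:40]
[41] read 'c'  n8⇒n6 (fail-walked)
[42] read 'c'  n6⇒n1 (fail-walked)
[43] read 'b'  n1⇒n2
[44] read 'a'  n2⇒n3
[45] read 'a'  n3⇒n4  ** P0@[42:45]
[46] read 'b'  n4⇒n5 (fail-walked)
[47] read 'c'  n5⇒n6
[48] read 'a'  n6⇒n7
[49] read 'a'  n7⇒n0 (fail-walked)
[50] read 'c'  n0⇒n1
[51] read 'b'  n1⇒n2
[52] read 'a'  n2⇒n3
[53] read 'a'  n3⇒n4  ** P0@[50:53]
[54] read 'c'  n4⇒n1 (fail-walked)
[55] read 'b'  n1⇒n2

Result: [[5,0],[10,1],[15,0],[23,0],[27,1],[35,0],[40,1],[45,0],[53,0]]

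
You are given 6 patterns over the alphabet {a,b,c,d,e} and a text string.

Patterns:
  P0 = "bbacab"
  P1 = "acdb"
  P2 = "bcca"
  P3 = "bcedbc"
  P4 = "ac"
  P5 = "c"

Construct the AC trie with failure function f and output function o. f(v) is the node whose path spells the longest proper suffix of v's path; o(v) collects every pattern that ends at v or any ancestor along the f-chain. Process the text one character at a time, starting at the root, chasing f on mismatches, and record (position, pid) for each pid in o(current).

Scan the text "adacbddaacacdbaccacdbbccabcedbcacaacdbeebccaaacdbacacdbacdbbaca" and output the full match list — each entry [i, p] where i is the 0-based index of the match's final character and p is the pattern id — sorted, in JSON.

Build:
Trie nodes:
  0='ε' goto a→7 b→1 c→18
  1='b' goto b→2 c→11
  2='bb' goto a→3
  3='bba' goto c→4
  4='bbac' goto a→5
  5='bbaca' goto b→6
  6='bbacab' goto ·  ←P0
  7='a' goto c→8
  8='ac' goto d→9  ←P4
  9='acd' goto b→10
  10='acdb' goto ·  ←P1
  11='bc' goto c→12 e→14
  12='bcc' goto a→13
  13='bcca' goto ·  ←P2
  14='bce' goto d→15
  15='bced' goto b→16
  16='bcedb' goto c→17
  17='bcedbc' goto ·  ←P3
  18='c' goto ·  ←P5

BFS fail/out derivation:
  fail(1) 'b': from fail(0)=0 chase 'b': 0 ⇒ 0;  out=∅∪out(0)=∅
  fail(7) 'a': from fail(0)=0 chase 'a': 0 ⇒ 0;  out=∅∪out(0)=∅
  fail(18) 'c': from fail(0)=0 chase 'c': 0 ⇒ 0;  out={5}∪out(0)={5}
  fail(2) 'bb': from fail(1)=0 chase 'b': 0 ⇒ 1;  out=∅∪out(1)=∅
  fail(8) 'ac': from fail(7)=0 chase 'c': 0 ⇒ 18;  out={4}∪out(18)={4,5}
  fail(11) 'bc': from fail(1)=0 chase 'c': 0 ⇒ 18;  out=∅∪out(18)={5}
  fail(3) 'bba': from fail(2)=1 chase 'a': 1→0 ⇒ 7;  out=∅∪out(7)=∅
  fail(9) 'acd': from fail(8)=18 chase 'd': 18→0 ⇒ 0;  out=∅∪out(0)=∅
  fail(12) 'bcc': from fail(11)=18 chase 'c': 18→0 ⇒ 18;  out=∅∪out(18)={5}
  fail(14) 'bce': from fail(11)=18 chase 'e': 18→0 ⇒ 0;  out=∅∪out(0)=∅
  fail(4) 'bbac': from fail(3)=7 chase 'c': 7 ⇒ 8;  out=∅∪out(8)={4,5}
  fail(10) 'acdb': from fail(9)=0 chase 'b': 0 ⇒ 1;  out={1}∪out(1)={1}
  fail(13) 'bcca': from fail(12)=18 chase 'a': 18→0 ⇒ 7;  out={2}∪out(7)={2}
  fail(15) 'bced': from fail(14)=0 chase 'd': 0 ⇒ 0;  out=∅∪out(0)=∅
  fail(5) 'bbaca': from fail(4)=8 chase 'a': 8→18→0 ⇒ 7;  out=∅∪out(7)=∅
  fail(16) 'bcedb': from fail(15)=0 chase 'b': 0 ⇒ 1;  out=∅∪out(1)=∅
  fail(6) 'bbacab': from fail(5)=7 chase 'b': 7→0 ⇒ 1;  out={0}∪out(1)={0}
  fail(17) 'bcedbc': from fail(16)=1 chase 'c': 1 ⇒ 11;  out={3}∪out(11)={3,5}

Text stream:
pos 0 'a': at 7
pos 1 'd': at 0 (fail-walked)
pos 2 'a': at 7
pos 3 'c': at 8  emit P4@[2:3],P5@[3:3]
pos 4 'b': at 1 (fail-walked)
pos 5 'd': at 0 (fail-walked)
pos 6 'd': at 0
pos 7 'a': at 7
pos 8 'a': at 7 (fail-walked)
pos 9 'c': at 8  emit P4@[8:9],P5@[9:9]
pos 10 'a': at 7 (fail-walked)
pos 11 'c': at 8  emit P4@[10:11],P5@[11:11]
pos 12 'd': at 9
pos 13 'b': at 10  emit P1@[10:13]
pos 14 'a': at 7 (fail-walked)
pos 15 'c': at 8  emit P4@[14:15],P5@[15:15]
pos 16 'c': at 18 (fail-walked)  emit P5@[16:16]
pos 17 'a': at 7 (fail-walked)
pos 18 'c': at 8  emit P4@[17:18],P5@[18:18]
pos 19 'd': at 9
pos 20 'b': at 10  emit P1@[17:20]
pos 21 'b': at 2 (fail-walked)
pos 22 'c': at 11 (fail-walked)  emit P5@[22:22]
pos 23 'c': at 12  emit P5@[23:23]
pos 24 'a': at 13  emit P2@[21:24]
pos 25 'b': at 1 (fail-walked)
pos 26 'c': at 11  emit P5@[26:26]
pos 27 'e': at 14
pos 28 'd': at 15
pos 29 'b': at 16
pos 30 'c': at 17  emit P3@[25:30],P5@[30:30]
pos 31 'a': at 7 (fail-walked)
pos 32 'c': at 8  emit P4@[31:32],P5@[32:32]
pos 33 'a': at 7 (fail-walked)
pos 34 'a': at 7 (fail-walked)
pos 35 'c': at 8  emit P4@[34:35],P5@[35:35]
pos 36 'd': at 9
pos 37 'b': at 10  emit P1@[34:37]
pos 38 'e': at 0 (fail-walked)
pos 39 'e': at 0
pos 40 'b': at 1
pos 41 'c': at 11  emit P5@[41:41]
pos 42 'c': at 12  emit P5@[42:42]
pos 43 'a': at 13  emit P2@[40:43]
pos 44 'a': at 7 (fail-walked)
pos 45 'a': at 7 (fail-walked)
pos 46 'c': at 8  emit P4@[45:46],P5@[46:46]
pos 47 'd': at 9
pos 48 'b': at 10  emit P1@[45:48]
pos 49 'a': at 7 (fail-walked)
pos 50 'c': at 8  emit P4@[49:50],P5@[50:50]
pos 51 'a': at 7 (fail-walked)
pos 52 'c': at 8  emit P4@[51:52],P5@[52:52]
pos 53 'd': at 9
pos 54 'b': at 10  emit P1@[51:54]
pos 55 'a': at 7 (fail-walked)
pos 56 'c': at 8  emit P4@[55:56],P5@[56:56]
pos 57 'd': at 9
pos 58 'b': at 10  emit P1@[55:58]
pos 59 'b': at 2 (fail-walked)
pos 60 'a': at 3
pos 61 'c': at 4  emit P4@[60:61],P5@[61:61]
pos 62 'a': at 5

All matches (sorted): [[3,4],[3,5],[9,4],[9,5],[11,4],[11,5],[13,1],[15,4],[15,5],[16,5],[18,4],[18,5],[20,1],[22,5],[23,5],[24,2],[26,5],[30,3],[30,5],[32,4],[32,5],[35,4],[35,5],[37,1],[41,5],[42,5],[43,2],[46,4],[46,5],[48,1],[50,4],[50,5],[52,4],[52,5],[54,1],[56,4],[56,5],[58,1],[61,4],[61,5]]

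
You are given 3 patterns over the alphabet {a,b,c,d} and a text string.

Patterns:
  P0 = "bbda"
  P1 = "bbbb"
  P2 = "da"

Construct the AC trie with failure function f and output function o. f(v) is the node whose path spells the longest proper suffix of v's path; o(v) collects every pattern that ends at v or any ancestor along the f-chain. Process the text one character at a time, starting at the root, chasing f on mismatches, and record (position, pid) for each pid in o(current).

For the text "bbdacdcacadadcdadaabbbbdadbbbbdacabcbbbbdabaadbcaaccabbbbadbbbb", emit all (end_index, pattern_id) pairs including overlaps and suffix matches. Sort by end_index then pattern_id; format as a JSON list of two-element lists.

Build:
Trie nodes:
  n0 'ε': b→1 d→7
  n1 'b': b→2
  n2 'bb': b→5 d→3
  n3 'bbd': a→4
  n4 'bbda': ·  ←P0
  n5 'bbb': b→6
  n6 'bbbb': ·  ←P1
  n7 'd': a→8
  n8 'da': ·  ←P2

BFS fail/out derivation:
  n1('b'): parent n0 fail=0; on 'b' 0 → fail=0;  out ∅∪∅=∅
  n7('d'): parent n0 fail=0; on 'd' 0 → fail=0;  out ∅∪∅=∅
  n2('bb'): parent n1 fail=0; on 'b' 0 → fail=1;  out ∅∪∅=∅
  n8('da'): parent n7 fail=0; on 'a' 0 → fail=0;  out {2}∪∅={2}
  n3('bbd'): parent n2 fail=1; on 'd' 1→0 → fail=7;  out ∅∪∅=∅
  n5('bbb'): parent n2 fail=1; on 'b' 1 → fail=2;  out ∅∪∅=∅
  n4('bbda'): parent n3 fail=7; on 'a' 7 → fail=8;  out {0}∪{2}={0,2}
  n6('bbbb'): parent n5 fail=2; on 'b' 2 → fail=5;  out {1}∪∅={1}

Text stream:
pos 0 'b': at 1
pos 1 'b': at 2
pos 2 'd': at 3
pos 3 'a': at 4  ** P0@[0:3],P2@[2:3]
pos 4 'c': at 0 (fail-walked)
pos 5 'd': at 7
pos 6 'c': at 0 (fail-walked)
pos 7 'a': at 0
pos 8 'c': at 0
pos 9 'a': at 0
pos 10 'd': at 7
pos 11 'a': at 8  ** P2@[10:11]
pos 12 'd': at 7 (fail-walked)
pos 13 'c': at 0 (fail-walked)
pos 14 'd': at 7
pos 15 'a': at 8  ** P2@[14:15]
pos 16 'd': at 7 (fail-walked)
pos 17 'a': at 8  ** P2@[16:17]
pos 18 'a': at 0 (fail-walked)
pos 19 'b': at 1
pos 20 'b': at 2
pos 21 'b': at 5
pos 22 'b': at 6  ** P1@[19:22]
pos 23 'd': at 3 (fail-walked)
pos 24 'a': at 4  ** P0@[21:24],P2@[23:24]
pos 25 'd': at 7 (fail-walked)
pos 26 'b': at 1 (fail-walked)
pos 27 'b': at 2
pos 28 'b': at 5
pos 29 'b': at 6  ** P1@[26:29]
pos 30 'd': at 3 (fail-walked)
pos 31 'a': at 4  ** P0@[28:31],P2@[30:31]
pos 32 'c': at 0 (fail-walked)
pos 33 'a': at 0
pos 34 'b': at 1
pos 35 'c': at 0 (fail-walked)
pos 36 'b': at 1
pos 37 'b': at 2
pos 38 'b': at 5
pos 39 'b': at 6  ** P1@[36:39]
pos 40 'd': at 3 (fail-walked)
pos 41 'a': at 4  ** P0@[38:41],P2@[40:41]
pos 42 'b': at 1 (fail-walked)
pos 43 'a': at 0 (fail-walked)
pos 44 'a': at 0
pos 45 'd': at 7
pos 46 'b': at 1 (fail-walked)
pos 47 'c': at 0 (fail-walked)
pos 48 'a': at 0
pos 49 'a': at 0
pos 50 'c': at 0
pos 51 'c': at 0
pos 52 'a': at 0
pos 53 'b': at 1
pos 54 'b': at 2
pos 55 'b': at 5
pos 56 'b': at 6  ** P1@[53:56]
pos 57 'a': at 0 (fail-walked)
pos 58 'd': at 7
pos 59 'b': at 1 (fail-walked)
pos 60 'b': at 2
pos 61 'b': at 5
pos 62 'b': at 6  ** P1@[59:62]

Result: [[3,0],[3,2],[11,2],[15,2],[17,2],[22,1],[24,0],[24,2],[29,1],[31,0],[31,2],[39,1],[41,0],[41,2],[56,1],[62,1]]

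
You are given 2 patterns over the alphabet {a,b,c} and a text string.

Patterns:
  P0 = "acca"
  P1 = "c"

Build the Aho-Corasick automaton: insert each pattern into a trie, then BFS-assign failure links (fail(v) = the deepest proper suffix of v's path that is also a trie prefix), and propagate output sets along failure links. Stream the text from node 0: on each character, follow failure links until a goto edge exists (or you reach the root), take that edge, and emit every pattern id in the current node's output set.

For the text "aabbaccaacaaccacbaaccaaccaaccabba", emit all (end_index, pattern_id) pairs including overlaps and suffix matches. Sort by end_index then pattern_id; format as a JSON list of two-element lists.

Build:
Trie (insert patterns):
  n0 'ε': a→1 c→5
  n1 'a': c→2
  n2 'ac': c→3
  n3 'acc': a→4
  n4 'acca': ·  ←P0
  n5 'c': ·  ←P1

Failure links (BFS by depth):
  fail(1) 'a': from fail(0)=0 chase 'a': 0 ⇒ 0;  out=∅∪out(0)=∅
  fail(5) 'c': from fail(0)=0 chase 'c': 0 ⇒ 0;  out={1}∪out(0)={1}
  fail(2) 'ac': from fail(1)=0 chase 'c': 0 ⇒ 5;  out=∅∪out(5)={1}
  fail(3) 'acc': from fail(2)=5 chase 'c': 5→0 ⇒ 5;  out=∅∪out(5)={1}
  fail(4) 'acca': from fail(3)=5 chase 'a': 5→0 ⇒ 1;  out={0}∪out(1)={0}

Run:
i=0 'a': node 0→1
i=1 'a': node 1→1 (via fail)
i=2 'b': node 1→0 (via fail)
i=3 'b': node 0→0
i=4 'a': node 0→1
i=5 'c': node 1→2  ** P1@[5:5]
i=6 'c': node 2→3  ** P1@[6:6]
i=7 'a': node 3→4  ** P0@[4:7]
i=8 'a': node 4→1 (via fail)
i=9 'c': node 1→2  ** P1@[9:9]
i=10 'a': node 2→1 (via fail)
i=11 'a': node 1→1 (via fail)
i=12 'c': node 1→2  ** P1@[12:12]
i=13 'c': node 2→3  ** P1@[13:13]
i=14 'a': node 3→4  ** P0@[11:14]
i=15 'c': node 4→2 (via fail)  ** P1@[15:15]
i=16 'b': node 2→0 (via fail)
i=17 'a': node 0→1
i=18 'a': node 1→1 (via fail)
i=19 'c': node 1→2  ** P1@[19:19]
i=20 'c': node 2→3  ** P1@[20:20]
i=21 'a': node 3→4  ** P0@[18:21]
i=22 'a': node 4→1 (via fail)
i=23 'c': node 1→2  ** P1@[23:23]
i=24 'c': node 2→3  ** P1@[24:24]
i=25 'a': node 3→4  ** P0@[22:25]
i=26 'a': node 4→1 (via fail)
i=27 'c': node 1→2  ** P1@[27:27]
i=28 'c': node 2→3  ** P1@[28:28]
i=29 'a': node 3→4  ** P0@[26:29]
i=30 'b': node 4→0 (via fail)
i=31 'b': node 0→0
i=32 'a': node 0→1

Matches: [[5,1],[6,1],[7,0],[9,1],[12,1],[13,1],[14,0],[15,1],[19,1],[20,1],[21,0],[23,1],[24,1],[25,0],[27,1],[28,1],[29,0]]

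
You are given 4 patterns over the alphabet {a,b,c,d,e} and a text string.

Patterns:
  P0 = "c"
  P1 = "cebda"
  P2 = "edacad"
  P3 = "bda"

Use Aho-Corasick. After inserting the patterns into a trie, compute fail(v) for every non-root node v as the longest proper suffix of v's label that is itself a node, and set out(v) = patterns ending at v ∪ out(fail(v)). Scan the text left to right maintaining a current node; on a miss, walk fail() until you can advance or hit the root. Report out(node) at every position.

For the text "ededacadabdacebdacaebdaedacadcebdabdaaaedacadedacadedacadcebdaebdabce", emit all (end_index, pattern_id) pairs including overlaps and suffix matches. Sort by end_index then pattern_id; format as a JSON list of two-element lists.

Construct AC machine:
Trie (insert patterns):
  0='ε' goto b→12 c→1 e→6
  1='c' goto e→2  ←P0
  2='ce' goto b→3
  3='ceb' goto d→4
  4='cebd' goto a→5
  5='cebda' goto ·  ←P1
  6='e' goto d→7
  7='ed' goto a→8
  8='eda' goto c→9
  9='edac' goto a→10
  10='edaca' goto d→11
  11='edacad' goto ·  ←P2
  12='b' goto d→13
  13='bd' goto a→14
  14='bda' goto ·  ←P3

BFS fail/out derivation:
  fail(1) 'c': from fail(0)=0 chase 'c': 0 ⇒ 0;  out={0}∪out(0)={0}
  fail(6) 'e': from fail(0)=0 chase 'e': 0 ⇒ 0;  out=∅∪out(0)=∅
  fail(12) 'b': from fail(0)=0 chase 'b': 0 ⇒ 0;  out=∅∪out(0)=∅
  fail(2) 'ce': from fail(1)=0 chase 'e': 0 ⇒ 6;  out=∅∪out(6)=∅
  fail(7) 'ed': from fail(6)=0 chase 'd': 0 ⇒ 0;  out=∅∪out(0)=∅
  fail(13) 'bd': from fail(12)=0 chase 'd': 0 ⇒ 0;  out=∅∪out(0)=∅
  fail(3) 'ceb': from fail(2)=6 chase 'b': 6→0 ⇒ 12;  out=∅∪out(12)=∅
  fail(8) 'eda': from fail(7)=0 chase 'a': 0 ⇒ 0;  out=∅∪out(0)=∅
  fail(14) 'bda': from fail(13)=0 chase 'a': 0 ⇒ 0;  out={3}∪out(0)={3}
  fail(4) 'cebd': from fail(3)=12 chase 'd': 12 ⇒ 13;  out=∅∪out(13)=∅
  fail(9) 'edac': from fail(8)=0 chase 'c': 0 ⇒ 1;  out=∅∪out(1)={0}
  fail(5) 'cebda': from fail(4)=13 chase 'a': 13 ⇒ 14;  out={1}∪out(14)={1,3}
  fail(10) 'edaca': from fail(9)=1 chase 'a': 1→0 ⇒ 0;  out=∅∪out(0)=∅
  fail(11) 'edacad': from fail(10)=0 chase 'd': 0 ⇒ 0;  out={2}∪out(0)={2}

Run:
[0] read 'e'  n0⇒n6
[1] read 'd'  n6⇒n7
[2] read 'e'  n7⇒n6 ·f
[3] read 'd'  n6⇒n7
[4] read 'a'  n7⇒n8
[5] read 'c'  n8⇒n9  emit P0@[5:5]
[6] read 'a'  n9⇒n10
[7] read 'd'  n10⇒n11  emit P2@[2:7]
[8] read 'a'  n11⇒n0 ·f
[9] read 'b'  n0⇒n12
[10] read 'd'  n12⇒n13
[11] read 'a'  n13⇒n14  emit P3@[9:11]
[12] read 'c'  n14⇒n1 ·f  emit P0@[12:12]
[13] read 'e'  n1⇒n2
[14] read 'b'  n2⇒n3
[15] read 'd'  n3⇒n4
[16] read 'a'  n4⇒n5  emit P1@[12:16],P3@[14:16]
[17] read 'c'  n5⇒n1 ·f  emit P0@[17:17]
[18] read 'a'  n1⇒n0 ·f
[19] read 'e'  n0⇒n6
[20] read 'b'  n6⇒n12 ·f
[21] read 'd'  n12⇒n13
[22] read 'a'  n13⇒n14  emit P3@[20:22]
[23] read 'e'  n14⇒n6 ·f
[24] read 'd'  n6⇒n7
[25] read 'a'  n7⇒n8
[26] read 'c'  n8⇒n9  emit P0@[26:26]
[27] read 'a'  n9⇒n10
[28] read 'd'  n10⇒n11  emit P2@[23:28]
[29] read 'c'  n11⇒n1 ·f  emit P0@[29:29]
[30] read 'e'  n1⇒n2
[31] read 'b'  n2⇒n3
[32] read 'd'  n3⇒n4
[33] read 'a'  n4⇒n5  emit P1@[29:33],P3@[31:33]
[34] read 'b'  n5⇒n12 ·f
[35] read 'd'  n12⇒n13
[36] read 'a'  n13⇒n14  emit P3@[34:36]
[37] read 'a'  n14⇒n0 ·f
[38] read 'a'  n0⇒n0
[39] read 'e'  n0⇒n6
[40] read 'd'  n6⇒n7
[41] read 'a'  n7⇒n8
[42] read 'c'  n8⇒n9  emit P0@[42:42]
[43] read 'a'  n9⇒n10
[44] read 'd'  n10⇒n11  emit P2@[39:44]
[45] read 'e'  n11⇒n6 ·f
[46] read 'd'  n6⇒n7
[47] read 'a'  n7⇒n8
[48] read 'c'  n8⇒n9  emit P0@[48:48]
[49] read 'a'  n9⇒n10
[50] read 'd'  n10⇒n11  emit P2@[45:50]
[51] read 'e'  n11⇒n6 ·f
[52] read 'd'  n6⇒n7
[53] read 'a'  n7⇒n8
[54] read 'c'  n8⇒n9  emit P0@[54:54]
[55] read 'a'  n9⇒n10
[56] read 'd'  n10⇒n11  emit P2@[51:56]
[57] read 'c'  n11⇒n1 ·f  emit P0@[57:57]
[58] read 'e'  n1⇒n2
[59] read 'b'  n2⇒n3
[60] read 'd'  n3⇒n4
[61] read 'a'  n4⇒n5  emit P1@[57:61],P3@[59:61]
[62] read 'e'  n5⇒n6 ·f
[63] read 'b'  n6⇒n12 ·f
[64] read 'd'  n12⇒n13
[65] read 'a'  n13⇒n14  emit P3@[63:65]
[66] read 'b'  n14⇒n12 ·f
[67] read 'c'  n12⇒n1 ·f  emit P0@[67:67]
[68] read 'e'  n1⇒n2

All matches (sorted): [[5,0],[7,2],[11,3],[12,0],[16,1],[16,3],[17,0],[22,3],[26,0],[28,2],[29,0],[33,1],[33,3],[36,3],[42,0],[44,2],[48,0],[50,2],[54,0],[56,2],[57,0],[61,1],[61,3],[65,3],[67,0]]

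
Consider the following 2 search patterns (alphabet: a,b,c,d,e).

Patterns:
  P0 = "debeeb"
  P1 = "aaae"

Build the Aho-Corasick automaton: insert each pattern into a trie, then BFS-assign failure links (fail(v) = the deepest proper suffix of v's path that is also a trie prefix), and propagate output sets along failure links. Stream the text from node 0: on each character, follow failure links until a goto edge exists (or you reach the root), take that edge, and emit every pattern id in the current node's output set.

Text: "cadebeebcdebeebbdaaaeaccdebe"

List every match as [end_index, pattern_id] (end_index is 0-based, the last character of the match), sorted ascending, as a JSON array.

Construct AC machine:
Trie nodes:
  n0 'ε': a→7 d→1
  n1 'd': e→2
  n2 'de': b→3
  n3 'deb': e→4
  n4 'debe': e→5
  n5 'debee': b→6
  n6 'debeeb': ·  [P0 ends]
  n7 'a': a→8
  n8 'aa': a→9
  n9 'aaa': e→10
  n10 'aaae': ·  [P1 ends]

Failure links (BFS by depth):
  fail(1) 'd': from fail(0)=0 chase 'd': 0 ⇒ 0;  out=∅∪out(0)=∅
  fail(7) 'a': from fail(0)=0 chase 'a': 0 ⇒ 0;  out=∅∪out(0)=∅
  fail(2) 'de': from fail(1)=0 chase 'e': 0 ⇒ 0;  out=∅∪out(0)=∅
  fail(8) 'aa': from fail(7)=0 chase 'a': 0 ⇒ 7;  out=∅∪out(7)=∅
  fail(3) 'deb': from fail(2)=0 chase 'b': 0 ⇒ 0;  out=∅∪out(0)=∅
  fail(9) 'aaa': from fail(8)=7 chase 'a': 7 ⇒ 8;  out=∅∪out(8)=∅
  fail(4) 'debe': from fail(3)=0 chase 'e': 0 ⇒ 0;  out=∅∪out(0)=∅
  fail(10) 'aaae': from fail(9)=8 chase 'e': 8→7→0 ⇒ 0;  out={1}∪out(0)={1}
  fail(5) 'debee': from fail(4)=0 chase 'e': 0 ⇒ 0;  out=∅∪out(0)=∅
  fail(6) 'debeeb': from fail(5)=0 chase 'b': 0 ⇒ 0;  out={0}∪out(0)={0}

Scan:
[0] read 'c'  n0⇒n0
[1] read 'a'  n0⇒n7
[2] read 'd'  n7⇒n1 (via fail)
[3] read 'e'  n1⇒n2
[4] read 'b'  n2⇒n3
[5] read 'e'  n3⇒n4
[6] read 'e'  n4⇒n5
[7] read 'b'  n5⇒n6  → match P0@[2:7]
[8] read 'c'  n6⇒n0 (via fail)
[9] read 'd'  n0⇒n1
[10] read 'e'  n1⇒n2
[11] read 'b'  n2⇒n3
[12] read 'e'  n3⇒n4
[13] read 'e'  n4⇒n5
[14] read 'b'  n5⇒n6  → match P0@[9:14]
[15] read 'b'  n6⇒n0 (via fail)
[16] read 'd'  n0⇒n1
[17] read 'a'  n1⇒n7 (via fail)
[18] read 'a'  n7⇒n8
[19] read 'a'  n8⇒n9
[20] read 'e'  n9⇒n10  → match P1@[17:20]
[21] read 'a'  n10⇒n7 (via fail)
[22] read 'c'  n7⇒n0 (via fail)
[23] read 'c'  n0⇒n0
[24] read 'd'  n0⇒n1
[25] read 'e'  n1⇒n2
[26] read 'b'  n2⇒n3
[27] read 'e'  n3⇒n4

All matches (sorted): [[7,0],[14,0],[20,1]]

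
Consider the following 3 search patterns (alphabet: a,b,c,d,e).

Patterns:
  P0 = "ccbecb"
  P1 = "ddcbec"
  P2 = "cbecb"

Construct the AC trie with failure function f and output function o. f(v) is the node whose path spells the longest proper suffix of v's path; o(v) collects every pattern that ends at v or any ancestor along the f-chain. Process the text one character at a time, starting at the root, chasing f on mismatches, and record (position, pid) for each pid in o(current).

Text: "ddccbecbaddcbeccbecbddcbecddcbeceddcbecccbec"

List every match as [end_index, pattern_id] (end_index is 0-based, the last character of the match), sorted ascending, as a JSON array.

Build automaton:
Trie (insert patterns):
  n0 'ε': c→1 d→7
  n1 'c': b→13 c→2
  n2 'cc': b→3
  n3 'ccb': e→4
  n4 'ccbe': c→5
  n5 'ccbec': b→6
  n6 'ccbecb': ·  ←P0
  n7 'd': d→8
  n8 'dd': c→9
  n9 'ddc': b→10
  n10 'ddcb': e→11
  n11 'ddcbe': c→12
  n12 'ddcbec': ·  ←P1
  n13 'cb': e→14
  n14 'cbe': c→15
  n15 'cbec': b→16
  n16 'cbecb': ·  ←P2

Failure links (BFS by depth):
  fail(1) 'c': from fail(0)=0 chase 'c': 0 ⇒ 0;  out=∅∪out(0)=∅
  fail(7) 'd': from fail(0)=0 chase 'd': 0 ⇒ 0;  out=∅∪out(0)=∅
  fail(2) 'cc': from fail(1)=0 chase 'c': 0 ⇒ 1;  out=∅∪out(1)=∅
  fail(8) 'dd': from fail(7)=0 chase 'd': 0 ⇒ 7;  out=∅∪out(7)=∅
  fail(13) 'cb': from fail(1)=0 chase 'b': 0 ⇒ 0;  out=∅∪out(0)=∅
  fail(3) 'ccb': from fail(2)=1 chase 'b': 1 ⇒ 13;  out=∅∪out(13)=∅
  fail(9) 'ddc': from fail(8)=7 chase 'c': 7→0 ⇒ 1;  out=∅∪out(1)=∅
  fail(14) 'cbe': from fail(13)=0 chase 'e': 0 ⇒ 0;  out=∅∪out(0)=∅
  fail(4) 'ccbe': from fail(3)=13 chase 'e': 13 ⇒ 14;  out=∅∪out(14)=∅
  fail(10) 'ddcb': from fail(9)=1 chase 'b': 1 ⇒ 13;  out=∅∪out(13)=∅
  fail(15) 'cbec': from fail(14)=0 chase 'c': 0 ⇒ 1;  out=∅∪out(1)=∅
  fail(5) 'ccbec': from fail(4)=14 chase 'c': 14 ⇒ 15;  out=∅∪out(15)=∅
  fail(11) 'ddcbe': from fail(10)=13 chase 'e': 13 ⇒ 14;  out=∅∪out(14)=∅
  fail(16) 'cbecb': from fail(15)=1 chase 'b': 1 ⇒ 13;  out={2}∪out(13)={2}
  fail(6) 'ccbecb': from fail(5)=15 chase 'b': 15 ⇒ 16;  out={0}∪out(16)={0,2}
  fail(12) 'ddcbec': from fail(11)=14 chase 'c': 14 ⇒ 15;  out={1}∪out(15)={1}

Text stream:
pos 0 'd': at 7
pos 1 'd': at 8
pos 2 'c': at 9
pos 3 'c': at 2 ·f
pos 4 'b': at 3
pos 5 'e': at 4
pos 6 'c': at 5
pos 7 'b': at 6  → match P0@[2:7],P2@[3:7]
pos 8 'a': at 0 ·f
pos 9 'd': at 7
pos 10 'd': at 8
pos 11 'c': at 9
pos 12 'b': at 10
pos 13 'e': at 11
pos 14 'c': at 12  → match P1@[9:14]
pos 15 'c': at 2 ·f
pos 16 'b': at 3
pos 17 'e': at 4
pos 18 'c': at 5
pos 19 'b': at 6  → match P0@[14:19],P2@[15:19]
pos 20 'd': at 7 ·f
pos 21 'd': at 8
pos 22 'c': at 9
pos 23 'b': at 10
pos 24 'e': at 11
pos 25 'c': at 12  → match P1@[20:25]
pos 26 'd': at 7 ·f
pos 27 'd': at 8
pos 28 'c': at 9
pos 29 'b': at 10
pos 30 'e': at 11
pos 31 'c': at 12  → match P1@[26:31]
pos 32 'e': at 0 ·f
pos 33 'd': at 7
pos 34 'd': at 8
pos 35 'c': at 9
pos 36 'b': at 10
pos 37 'e': at 11
pos 38 'c': at 12  → match P1@[33:38]
pos 39 'c': at 2 ·f
pos 40 'c': at 2 ·f
pos 41 'b': at 3
pos 42 'e': at 4
pos 43 'c': at 5

All matches (sorted): [[7,0],[7,2],[14,1],[19,0],[19,2],[25,1],[31,1],[38,1]]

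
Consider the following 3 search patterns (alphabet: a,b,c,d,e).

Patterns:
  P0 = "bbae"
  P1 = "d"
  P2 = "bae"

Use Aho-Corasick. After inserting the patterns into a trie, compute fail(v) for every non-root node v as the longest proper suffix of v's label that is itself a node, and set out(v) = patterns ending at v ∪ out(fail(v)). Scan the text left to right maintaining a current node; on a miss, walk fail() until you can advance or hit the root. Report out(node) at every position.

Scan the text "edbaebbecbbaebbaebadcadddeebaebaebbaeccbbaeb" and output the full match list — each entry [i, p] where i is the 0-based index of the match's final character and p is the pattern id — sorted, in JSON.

Build automaton:
Trie (insert patterns):
  n0 'ε': b→1 d→5
  n1 'b': a→6 b→2
  n2 'bb': a→3
  n3 'bba': e→4
  n4 'bbae': ·  ←P0
  n5 'd': ·  ←P1
  n6 'ba': e→7
  n7 'bae': ·  ←P2

Failure links (BFS by depth):
  n1('b'): parent n0 fail=0; on 'b' 0 → fail=0;  out ∅∪∅=∅
  n5('d'): parent n0 fail=0; on 'd' 0 → fail=0;  out {1}∪∅={1}
  n2('bb'): parent n1 fail=0; on 'b' 0 → fail=1;  out ∅∪∅=∅
  n6('ba'): parent n1 fail=0; on 'a' 0 → fail=0;  out ∅∪∅=∅
  n3('bba'): parent n2 fail=1; on 'a' 1 → fail=6;  out ∅∪∅=∅
  n7('bae'): parent n6 fail=0; on 'e' 0 → fail=0;  out {2}∪∅={2}
  n4('bbae'): parent n3 fail=6; on 'e' 6 → fail=7;  out {0}∪{2}={0,2}

Run:
pos 0 'e': at 0
pos 1 'd': at 5  → match P1@[1:1]
pos 2 'b': at 1 (via fail)
pos 3 'a': at 6
pos 4 'e': at 7  → match P2@[2:4]
pos 5 'b': at 1 (via fail)
pos 6 'b': at 2
pos 7 'e': at 0 (via fail)
pos 8 'c': at 0
pos 9 'b': at 1
pos 10 'b': at 2
pos 11 'a': at 3
pos 12 'e': at 4  → match P0@[9:12],P2@[10:12]
pos 13 'b': at 1 (via fail)
pos 14 'b': at 2
pos 15 'a': at 3
pos 16 'e': at 4  → match P0@[13:16],P2@[14:16]
pos 17 'b': at 1 (via fail)
pos 18 'a': at 6
pos 19 'd': at 5 (via fail)  → match P1@[19:19]
pos 20 'c': at 0 (via fail)
pos 21 'a': at 0
pos 22 'd': at 5  → match P1@[22:22]
pos 23 'd': at 5 (via fail)  → match P1@[23:23]
pos 24 'd': at 5 (via fail)  → match P1@[24:24]
pos 25 'e': at 0 (via fail)
pos 26 'e': at 0
pos 27 'b': at 1
pos 28 'a': at 6
pos 29 'e': at 7  → match P2@[27:29]
pos 30 'b': at 1 (via fail)
pos 31 'a': at 6
pos 32 'e': at 7  → match P2@[30:32]
pos 33 'b': at 1 (via fail)
pos 34 'b': at 2
pos 35 'a': at 3
pos 36 'e': at 4  → match P0@[33:36],P2@[34:36]
pos 37 'c': at 0 (via fail)
pos 38 'c': at 0
pos 39 'b': at 1
pos 40 'b': at 2
pos 41 'a': at 3
pos 42 'e': at 4  → match P0@[39:42],P2@[40:42]
pos 43 'b': at 1 (via fail)

All matches (sorted): [[1,1],[4,2],[12,0],[12,2],[16,0],[16,2],[19,1],[22,1],[23,1],[24,1],[29,2],[32,2],[36,0],[36,2],[42,0],[42,2]]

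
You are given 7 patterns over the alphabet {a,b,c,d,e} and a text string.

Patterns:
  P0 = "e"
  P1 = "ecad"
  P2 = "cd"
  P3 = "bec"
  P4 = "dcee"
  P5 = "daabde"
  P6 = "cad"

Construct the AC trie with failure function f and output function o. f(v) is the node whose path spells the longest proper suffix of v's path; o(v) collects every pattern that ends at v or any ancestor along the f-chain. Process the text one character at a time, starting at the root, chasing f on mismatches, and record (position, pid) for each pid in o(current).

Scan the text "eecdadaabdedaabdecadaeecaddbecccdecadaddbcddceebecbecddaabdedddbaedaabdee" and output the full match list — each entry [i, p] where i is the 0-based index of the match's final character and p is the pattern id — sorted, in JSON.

Construct AC machine:
Trie (insert patterns):
  0='ε' goto b→7 c→5 d→10 e→1
  1='e' goto c→2  [P0 ends]
  2='ec' goto a→3
  3='eca' goto d→4
  4='ecad' goto ·  [P1 ends]
  5='c' goto a→19 d→6
  6='cd' goto ·  [P2 ends]
  7='b' goto e→8
  8='be' goto c→9
  9='bec' goto ·  [P3 ends]
  10='d' goto a→14 c→11
  11='dc' goto e→12
  12='dce' goto e→13
  13='dcee' goto ·  [P4 ends]
  14='da' goto a→15
  15='daa' goto b→16
  16='daab' goto d→17
  17='daabd' goto e→18
  18='daabde' goto ·  [P5 ends]
  19='ca' goto d→20
  20='cad' goto ·  [P6 ends]

BFS fail/out derivation:
  fail(1) 'e': from fail(0)=0 chase 'e': 0 ⇒ 0;  out={0}∪out(0)={0}
  fail(5) 'c': from fail(0)=0 chase 'c': 0 ⇒ 0;  out=∅∪out(0)=∅
  fail(7) 'b': from fail(0)=0 chase 'b': 0 ⇒ 0;  out=∅∪out(0)=∅
  fail(10) 'd': from fail(0)=0 chase 'd': 0 ⇒ 0;  out=∅∪out(0)=∅
  fail(2) 'ec': from fail(1)=0 chase 'c': 0 ⇒ 5;  out=∅∪out(5)=∅
  fail(6) 'cd': from fail(5)=0 chase 'd': 0 ⇒ 10;  out={2}∪out(10)={2}
  fail(8) 'be': from fail(7)=0 chase 'e': 0 ⇒ 1;  out=∅∪out(1)={0}
  fail(11) 'dc': from fail(10)=0 chase 'c': 0 ⇒ 5;  out=∅∪out(5)=∅
  fail(14) 'da': from fail(10)=0 chase 'a': 0 ⇒ 0;  out=∅∪out(0)=∅
  fail(19) 'ca': from fail(5)=0 chase 'a': 0 ⇒ 0;  out=∅∪out(0)=∅
  fail(3) 'eca': from fail(2)=5 chase 'a': 5 ⇒ 19;  out=∅∪out(19)=∅
  fail(9) 'bec': from fail(8)=1 chase 'c': 1 ⇒ 2;  out={3}∪out(2)={3}
  fail(12) 'dce': from fail(11)=5 chase 'e': 5→0 ⇒ 1;  out=∅∪out(1)={0}
  fail(15) 'daa': from fail(14)=0 chase 'a': 0 ⇒ 0;  out=∅∪out(0)=∅
  fail(20) 'cad': from fail(19)=0 chase 'd': 0 ⇒ 10;  out={6}∪out(10)={6}
  fail(4) 'ecad': from fail(3)=19 chase 'd': 19 ⇒ 20;  out={1}∪out(20)={1,6}
  fail(13) 'dcee': from fail(12)=1 chase 'e': 1→0 ⇒ 1;  out={4}∪out(1)={0,4}
  fail(16) 'daab': from fail(15)=0 chase 'b': 0 ⇒ 7;  out=∅∪out(7)=∅
  fail(17) 'daabd': from fail(16)=7 chase 'd': 7→0 ⇒ 10;  out=∅∪out(10)=∅
  fail(18) 'daabde': from fail(17)=10 chase 'e': 10→0 ⇒ 1;  out={5}∪out(1)={0,5}

Text stream:
pos 0 'e': at 1  → match P0@[0:0]
pos 1 'e': at 1 ·f  → match P0@[1:1]
pos 2 'c': at 2
pos 3 'd': at 6 ·f  → match P2@[2:3]
pos 4 'a': at 14 ·f
pos 5 'd': at 10 ·f
pos 6 'a': at 14
pos 7 'a': at 15
pos 8 'b': at 16
pos 9 'd': at 17
pos 10 'e': at 18  → match P0@[10:10],P5@[5:10]
pos 11 'd': at 10 ·f
pos 12 'a': at 14
pos 13 'a': at 15
pos 14 'b': at 16
pos 15 'd': at 17
pos 16 'e': at 18  → match P0@[16:16],P5@[11:16]
pos 17 'c': at 2 ·f
pos 18 'a': at 3
pos 19 'd': at 4  → match P1@[16:19],P6@[17:19]
pos 20 'a': at 14 ·f
pos 21 'e': at 1 ·f  → match P0@[21:21]
pos 22 'e': at 1 ·f  → match P0@[22:22]
pos 23 'c': at 2
pos 24 'a': at 3
pos 25 'd': at 4  → match P1@[22:25],P6@[23:25]
pos 26 'd': at 10 ·f
pos 27 'b': at 7 ·f
pos 28 'e': at 8  → match P0@[28:28]
pos 29 'c': at 9  → match P3@[27:29]
pos 30 'c': at 5 ·f
pos 31 'c': at 5 ·f
pos 32 'd': at 6  → match P2@[31:32]
pos 33 'e': at 1 ·f  → match P0@[33:33]
pos 34 'c': at 2
pos 35 'a': at 3
pos 36 'd': at 4  → match P1@[33:36],P6@[34:36]
pos 37 'a': at 14 ·f
pos 38 'd': at 10 ·f
pos 39 'd': at 10 ·f
pos 40 'b': at 7 ·f
pos 41 'c': at 5 ·f
pos 42 'd': at 6  → match P2@[41:42]
pos 43 'd': at 10 ·f
pos 44 'c': at 11
pos 45 'e': at 12  → match P0@[45:45]
pos 46 'e': at 13  → match P0@[46:46],P4@[43:46]
pos 47 'b': at 7 ·f
pos 48 'e': at 8  → match P0@[48:48]
pos 49 'c': at 9  → match P3@[47:49]
pos 50 'b': at 7 ·f
pos 51 'e': at 8  → match P0@[51:51]
pos 52 'c': at 9  → match P3@[50:52]
pos 53 'd': at 6 ·f  → match P2@[52:53]
pos 54 'd': at 10 ·f
pos 55 'a': at 14
pos 56 'a': at 15
pos 57 'b': at 16
pos 58 'd': at 17
pos 59 'e': at 18  → match P0@[59:59],P5@[54:59]
pos 60 'd': at 10 ·f
pos 61 'd': at 10 ·f
pos 62 'd': at 10 ·f
pos 63 'b': at 7 ·f
pos 64 'a': at 0 ·f
pos 65 'e': at 1  → match P0@[65:65]
pos 66 'd': at 10 ·f
pos 67 'a': at 14
pos 68 'a': at 15
pos 69 'b': at 16
pos 70 'd': at 17
pos 71 'e': at 18  → match P0@[71:71],P5@[66:71]
pos 72 'e': at 1 ·f  → match P0@[72:72]

All matches (sorted): [[0,0],[1,0],[3,2],[10,0],[10,5],[16,0],[16,5],[19,1],[19,6],[21,0],[22,0],[25,1],[25,6],[28,0],[29,3],[32,2],[33,0],[36,1],[36,6],[42,2],[45,0],[46,0],[46,4],[48,0],[49,3],[51,0],[52,3],[53,2],[59,0],[59,5],[65,0],[71,0],[71,5],[72,0]]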